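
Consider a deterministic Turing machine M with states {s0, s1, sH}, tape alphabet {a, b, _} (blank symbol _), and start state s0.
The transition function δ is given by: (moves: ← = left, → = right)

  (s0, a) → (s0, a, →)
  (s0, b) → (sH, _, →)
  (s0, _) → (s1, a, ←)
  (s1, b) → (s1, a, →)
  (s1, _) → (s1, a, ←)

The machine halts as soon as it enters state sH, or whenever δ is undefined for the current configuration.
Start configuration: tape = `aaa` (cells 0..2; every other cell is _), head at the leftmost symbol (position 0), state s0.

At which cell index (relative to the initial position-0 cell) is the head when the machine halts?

2

state=s0 head=0 tape=[a]aa_   (s0,a)→(s0,a,→)
state=s0 head=1 tape=a[a]a_   (s0,a)→(s0,a,→)
state=s0 head=2 tape=aa[a]_   (s0,a)→(s0,a,→)
state=s0 head=3 tape=aaa[_]   (s0,_)→(s1,a,←)
state=s1 head=2 tape=aa[a]a
At halt the head is at cell 2.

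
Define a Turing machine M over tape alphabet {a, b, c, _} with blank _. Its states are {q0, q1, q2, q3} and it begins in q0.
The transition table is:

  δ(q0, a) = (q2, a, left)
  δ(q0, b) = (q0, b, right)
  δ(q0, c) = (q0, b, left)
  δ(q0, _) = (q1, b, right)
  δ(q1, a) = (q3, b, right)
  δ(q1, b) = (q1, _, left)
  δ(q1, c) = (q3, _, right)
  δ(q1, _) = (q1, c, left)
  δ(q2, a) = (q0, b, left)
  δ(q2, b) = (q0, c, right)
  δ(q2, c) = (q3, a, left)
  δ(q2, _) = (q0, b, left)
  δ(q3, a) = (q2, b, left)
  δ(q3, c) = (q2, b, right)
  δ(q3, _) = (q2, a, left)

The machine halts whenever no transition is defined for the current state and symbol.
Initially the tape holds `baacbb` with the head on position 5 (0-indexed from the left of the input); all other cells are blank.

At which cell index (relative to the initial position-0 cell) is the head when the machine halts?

0

q0 | baacb[b]__   read b → write b, move right, go to q0
q0 | baacbb[_]_   read _ → write b, move right, go to q1
q1 | baacbbb[_]   read _ → write c, move left, go to q1
q1 | baacbb[b]c   read b → write _, move left, go to q1
q1 | baacb[b]_c   read b → write _, move left, go to q1
q1 | baac[b]__c   read b → write _, move left, go to q1
q1 | baa[c]___c   read c → write _, move right, go to q3
q3 | baa_[_]__c   read _ → write a, move left, go to q2
q2 | baa[_]a__c   read _ → write b, move left, go to q0
q0 | ba[a]ba__c   read a → write a, move left, go to q2
q2 | b[a]aba__c   read a → write b, move left, go to q0
q0 | [b]baba__c   read b → write b, move right, go to q0
q0 | b[b]aba__c   read b → write b, move right, go to q0
q0 | bb[a]ba__c   read a → write a, move left, go to q2
q2 | b[b]aba__c   read b → write c, move right, go to q0
q0 | bc[a]ba__c   read a → write a, move left, go to q2
q2 | b[c]aba__c   read c → write a, move left, go to q3
q3 | [b]aaba__c
At halt the head is at cell 0.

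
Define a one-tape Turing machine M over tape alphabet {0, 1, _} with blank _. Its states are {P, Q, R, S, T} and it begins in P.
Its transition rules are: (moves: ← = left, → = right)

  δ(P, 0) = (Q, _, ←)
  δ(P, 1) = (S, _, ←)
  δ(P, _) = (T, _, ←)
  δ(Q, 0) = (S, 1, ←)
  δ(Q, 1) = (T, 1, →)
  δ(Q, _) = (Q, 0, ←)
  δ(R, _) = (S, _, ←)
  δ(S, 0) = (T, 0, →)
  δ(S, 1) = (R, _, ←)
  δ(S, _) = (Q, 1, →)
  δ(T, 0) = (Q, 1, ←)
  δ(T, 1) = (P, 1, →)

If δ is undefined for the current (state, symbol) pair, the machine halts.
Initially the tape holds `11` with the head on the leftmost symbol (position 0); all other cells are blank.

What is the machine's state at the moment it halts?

R

P | _[1]1   read 1 → write _, move ←, go to S
S | [_]_1   read _ → write 1, move →, go to Q
Q | 1[_]1   read _ → write 0, move ←, go to Q
Q | [1]01   read 1 → write 1, move →, go to T
T | 1[0]1   read 0 → write 1, move ←, go to Q
Q | [1]11   read 1 → write 1, move →, go to T
T | 1[1]1   read 1 → write 1, move →, go to P
P | 11[1]   read 1 → write _, move ←, go to S
S | 1[1]_   read 1 → write _, move ←, go to R
R | [1]__
No transition is defined for (R, 1); M halts in state R.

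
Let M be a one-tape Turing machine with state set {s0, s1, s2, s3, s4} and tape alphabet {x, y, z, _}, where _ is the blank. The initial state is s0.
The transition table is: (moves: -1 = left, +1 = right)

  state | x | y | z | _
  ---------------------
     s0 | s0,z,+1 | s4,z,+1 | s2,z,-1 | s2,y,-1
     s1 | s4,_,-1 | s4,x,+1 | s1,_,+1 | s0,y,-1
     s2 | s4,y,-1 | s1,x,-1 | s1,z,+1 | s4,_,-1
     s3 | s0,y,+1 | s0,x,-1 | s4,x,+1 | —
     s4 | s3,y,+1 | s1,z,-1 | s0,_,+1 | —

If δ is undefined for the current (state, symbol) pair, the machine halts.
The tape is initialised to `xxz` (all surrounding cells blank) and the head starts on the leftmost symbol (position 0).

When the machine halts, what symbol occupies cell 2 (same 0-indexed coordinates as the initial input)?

s0 | _[x]xz_   read x → write z, move +1, go to s0
s0 | _z[x]z_   read x → write z, move +1, go to s0
s0 | _zz[z]_   read z → write z, move -1, go to s2
s2 | _z[z]z_   read z → write z, move +1, go to s1
s1 | _zz[z]_   read z → write _, move +1, go to s1
s1 | _zz_[_]   read _ → write y, move -1, go to s0
s0 | _zz[_]y   read _ → write y, move -1, go to s2
s2 | _z[z]yy   read z → write z, move +1, go to s1
s1 | _zz[y]y   read y → write x, move +1, go to s4
s4 | _zzx[y]   read y → write z, move -1, go to s1
s1 | _zz[x]z   read x → write _, move -1, go to s4
s4 | _z[z]_z   read z → write _, move +1, go to s0
s0 | _z_[_]z   read _ → write y, move -1, go to s2
s2 | _z[_]yz   read _ → write _, move -1, go to s4
s4 | _[z]_yz   read z → write _, move +1, go to s0
s0 | __[_]yz   read _ → write y, move -1, go to s2
s2 | _[_]yyz   read _ → write _, move -1, go to s4
s4 | [_]_yyz
Cell 2 holds y when M halts.

y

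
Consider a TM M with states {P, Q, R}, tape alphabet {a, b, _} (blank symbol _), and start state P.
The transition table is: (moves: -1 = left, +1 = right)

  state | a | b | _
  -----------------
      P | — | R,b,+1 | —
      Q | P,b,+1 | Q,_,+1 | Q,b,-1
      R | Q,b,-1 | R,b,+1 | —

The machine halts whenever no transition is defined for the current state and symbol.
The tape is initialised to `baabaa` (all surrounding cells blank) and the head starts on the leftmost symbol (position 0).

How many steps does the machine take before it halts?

state=P head=0 tape=[b]aabaa_   (P,b)→(R,b,+1)
state=R head=1 tape=b[a]abaa_   (R,a)→(Q,b,-1)
state=Q head=0 tape=[b]babaa_   (Q,b)→(Q,_,+1)
state=Q head=1 tape=_[b]abaa_   (Q,b)→(Q,_,+1)
state=Q head=2 tape=__[a]baa_   (Q,a)→(P,b,+1)
state=P head=3 tape=__b[b]aa_   (P,b)→(R,b,+1)
state=R head=4 tape=__bb[a]a_   (R,a)→(Q,b,-1)
state=Q head=3 tape=__b[b]ba_   (Q,b)→(Q,_,+1)
state=Q head=4 tape=__b_[b]a_   (Q,b)→(Q,_,+1)
state=Q head=5 tape=__b__[a]_   (Q,a)→(P,b,+1)
state=P head=6 tape=__b__b[_]
M halts after 10 transitions.

10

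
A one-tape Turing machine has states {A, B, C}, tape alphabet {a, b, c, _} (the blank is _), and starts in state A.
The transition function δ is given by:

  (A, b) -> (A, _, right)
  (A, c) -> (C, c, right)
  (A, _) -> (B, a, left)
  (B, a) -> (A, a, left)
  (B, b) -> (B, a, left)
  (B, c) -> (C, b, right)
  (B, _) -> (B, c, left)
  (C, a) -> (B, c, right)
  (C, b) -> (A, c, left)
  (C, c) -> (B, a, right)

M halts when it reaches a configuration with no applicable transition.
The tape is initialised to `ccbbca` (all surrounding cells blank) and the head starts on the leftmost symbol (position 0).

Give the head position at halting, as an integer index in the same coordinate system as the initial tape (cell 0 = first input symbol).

A | [c]cbbca__   read c → write c, move right, go to C
C | c[c]bbca__   read c → write a, move right, go to B
B | ca[b]bca__   read b → write a, move left, go to B
B | c[a]abca__   read a → write a, move left, go to A
A | [c]aabca__   read c → write c, move right, go to C
C | c[a]abca__   read a → write c, move right, go to B
B | cc[a]bca__   read a → write a, move left, go to A
A | c[c]abca__   read c → write c, move right, go to C
C | cc[a]bca__   read a → write c, move right, go to B
B | ccc[b]ca__   read b → write a, move left, go to B
B | cc[c]aca__   read c → write b, move right, go to C
C | ccb[a]ca__   read a → write c, move right, go to B
B | ccbc[c]a__   read c → write b, move right, go to C
C | ccbcb[a]__   read a → write c, move right, go to B
B | ccbcbc[_]_   read _ → write c, move left, go to B
B | ccbcb[c]c_   read c → write b, move right, go to C
C | ccbcbb[c]_   read c → write a, move right, go to B
B | ccbcbba[_]   read _ → write c, move left, go to B
B | ccbcbb[a]c   read a → write a, move left, go to A
A | ccbcb[b]ac   read b → write _, move right, go to A
A | ccbcb_[a]c
At halt the head is at cell 6.

6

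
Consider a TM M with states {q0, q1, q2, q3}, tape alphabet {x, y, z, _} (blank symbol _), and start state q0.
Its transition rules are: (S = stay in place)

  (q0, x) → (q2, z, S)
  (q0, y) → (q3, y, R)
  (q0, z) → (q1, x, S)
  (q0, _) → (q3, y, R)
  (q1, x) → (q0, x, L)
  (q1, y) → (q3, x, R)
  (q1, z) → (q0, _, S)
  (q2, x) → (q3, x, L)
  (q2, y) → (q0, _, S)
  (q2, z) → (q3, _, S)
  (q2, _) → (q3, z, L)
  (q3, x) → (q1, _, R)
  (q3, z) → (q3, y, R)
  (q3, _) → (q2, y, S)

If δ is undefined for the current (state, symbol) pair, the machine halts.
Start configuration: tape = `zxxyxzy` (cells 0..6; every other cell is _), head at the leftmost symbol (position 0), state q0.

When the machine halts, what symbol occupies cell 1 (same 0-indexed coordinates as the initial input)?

state=q0 head=0 tape=_[z]xxyxzy   (q0,z)→(q1,x,S)
state=q1 head=0 tape=_[x]xxyxzy   (q1,x)→(q0,x,L)
state=q0 head=-1 tape=[_]xxxyxzy   (q0,_)→(q3,y,R)
state=q3 head=0 tape=y[x]xxyxzy   (q3,x)→(q1,_,R)
state=q1 head=1 tape=y_[x]xyxzy   (q1,x)→(q0,x,L)
state=q0 head=0 tape=y[_]xxyxzy   (q0,_)→(q3,y,R)
state=q3 head=1 tape=yy[x]xyxzy   (q3,x)→(q1,_,R)
state=q1 head=2 tape=yy_[x]yxzy   (q1,x)→(q0,x,L)
state=q0 head=1 tape=yy[_]xyxzy   (q0,_)→(q3,y,R)
state=q3 head=2 tape=yyy[x]yxzy   (q3,x)→(q1,_,R)
state=q1 head=3 tape=yyy_[y]xzy   (q1,y)→(q3,x,R)
state=q3 head=4 tape=yyy_x[x]zy   (q3,x)→(q1,_,R)
state=q1 head=5 tape=yyy_x_[z]y   (q1,z)→(q0,_,S)
state=q0 head=5 tape=yyy_x_[_]y   (q0,_)→(q3,y,R)
state=q3 head=6 tape=yyy_x_y[y]
Cell 1 holds y when M halts.

y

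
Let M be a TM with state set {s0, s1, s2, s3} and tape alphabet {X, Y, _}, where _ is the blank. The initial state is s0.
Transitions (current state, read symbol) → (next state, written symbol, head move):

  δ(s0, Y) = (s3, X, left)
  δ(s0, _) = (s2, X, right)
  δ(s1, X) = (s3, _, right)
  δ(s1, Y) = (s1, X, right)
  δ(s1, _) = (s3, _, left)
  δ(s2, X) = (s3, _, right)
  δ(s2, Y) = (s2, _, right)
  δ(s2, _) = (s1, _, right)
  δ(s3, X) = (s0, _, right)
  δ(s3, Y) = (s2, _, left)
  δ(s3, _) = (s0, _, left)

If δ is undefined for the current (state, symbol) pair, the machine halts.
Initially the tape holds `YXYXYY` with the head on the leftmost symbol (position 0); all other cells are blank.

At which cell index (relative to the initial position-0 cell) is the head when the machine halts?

s0 | __[Y]XYXYY   read Y → write X, move left, go to s3
s3 | _[_]XXYXYY   read _ → write _, move left, go to s0
s0 | [_]_XXYXYY   read _ → write X, move right, go to s2
s2 | X[_]XXYXYY   read _ → write _, move right, go to s1
s1 | X_[X]XYXYY   read X → write _, move right, go to s3
s3 | X__[X]YXYY   read X → write _, move right, go to s0
s0 | X___[Y]XYY   read Y → write X, move left, go to s3
s3 | X__[_]XXYY   read _ → write _, move left, go to s0
s0 | X_[_]_XXYY   read _ → write X, move right, go to s2
s2 | X_X[_]XXYY   read _ → write _, move right, go to s1
s1 | X_X_[X]XYY   read X → write _, move right, go to s3
s3 | X_X__[X]YY   read X → write _, move right, go to s0
s0 | X_X___[Y]Y   read Y → write X, move left, go to s3
s3 | X_X__[_]XY   read _ → write _, move left, go to s0
s0 | X_X_[_]_XY   read _ → write X, move right, go to s2
s2 | X_X_X[_]XY   read _ → write _, move right, go to s1
s1 | X_X_X_[X]Y   read X → write _, move right, go to s3
s3 | X_X_X__[Y]   read Y → write _, move left, go to s2
s2 | X_X_X_[_]_   read _ → write _, move right, go to s1
s1 | X_X_X__[_]   read _ → write _, move left, go to s3
s3 | X_X_X_[_]_   read _ → write _, move left, go to s0
s0 | X_X_X[_]__   read _ → write X, move right, go to s2
s2 | X_X_XX[_]_   read _ → write _, move right, go to s1
s1 | X_X_XX_[_]   read _ → write _, move left, go to s3
s3 | X_X_XX[_]_   read _ → write _, move left, go to s0
s0 | X_X_X[X]__
At halt the head is at cell 3.

3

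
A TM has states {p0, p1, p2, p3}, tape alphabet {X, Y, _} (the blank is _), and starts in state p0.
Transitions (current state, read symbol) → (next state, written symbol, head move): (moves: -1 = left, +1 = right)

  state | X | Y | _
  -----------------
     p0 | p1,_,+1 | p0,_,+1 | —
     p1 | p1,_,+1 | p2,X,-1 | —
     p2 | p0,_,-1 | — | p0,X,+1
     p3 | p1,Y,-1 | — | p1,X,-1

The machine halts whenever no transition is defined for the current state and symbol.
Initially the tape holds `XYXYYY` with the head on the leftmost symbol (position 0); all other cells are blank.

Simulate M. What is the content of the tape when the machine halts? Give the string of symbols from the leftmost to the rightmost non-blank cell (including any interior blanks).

p0 | [X]YXYYY_   read X → write _, move +1, go to p1
p1 | _[Y]XYYY_   read Y → write X, move -1, go to p2
p2 | [_]XXYYY_   read _ → write X, move +1, go to p0
p0 | X[X]XYYY_   read X → write _, move +1, go to p1
p1 | X_[X]YYY_   read X → write _, move +1, go to p1
p1 | X__[Y]YY_   read Y → write X, move -1, go to p2
p2 | X_[_]XYY_   read _ → write X, move +1, go to p0
p0 | X_X[X]YY_   read X → write _, move +1, go to p1
p1 | X_X_[Y]Y_   read Y → write X, move -1, go to p2
p2 | X_X[_]XY_   read _ → write X, move +1, go to p0
p0 | X_XX[X]Y_   read X → write _, move +1, go to p1
p1 | X_XX_[Y]_   read Y → write X, move -1, go to p2
p2 | X_XX[_]X_   read _ → write X, move +1, go to p0
p0 | X_XXX[X]_   read X → write _, move +1, go to p1
p1 | X_XXX_[_]
The non-blank tape span at halt is X_XXX.

X_XXX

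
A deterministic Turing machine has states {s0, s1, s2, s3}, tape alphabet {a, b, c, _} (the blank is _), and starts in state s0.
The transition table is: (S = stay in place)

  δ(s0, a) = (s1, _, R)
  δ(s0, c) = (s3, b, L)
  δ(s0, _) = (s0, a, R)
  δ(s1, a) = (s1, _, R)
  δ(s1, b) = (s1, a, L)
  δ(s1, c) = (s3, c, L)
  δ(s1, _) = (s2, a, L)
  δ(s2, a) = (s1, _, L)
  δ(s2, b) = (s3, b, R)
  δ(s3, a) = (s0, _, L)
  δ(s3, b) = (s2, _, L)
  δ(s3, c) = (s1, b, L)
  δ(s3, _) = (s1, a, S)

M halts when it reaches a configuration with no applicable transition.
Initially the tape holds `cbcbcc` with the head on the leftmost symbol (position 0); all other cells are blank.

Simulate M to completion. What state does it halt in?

s0 | __[c]bcbcc   read c → write b, move L, go to s3
s3 | _[_]bbcbcc   read _ → write a, move S, go to s1
s1 | _[a]bbcbcc   read a → write _, move R, go to s1
s1 | __[b]bcbcc   read b → write a, move L, go to s1
s1 | _[_]abcbcc   read _ → write a, move L, go to s2
s2 | [_]aabcbcc
No transition is defined for (s2, _); M halts in state s2.

s2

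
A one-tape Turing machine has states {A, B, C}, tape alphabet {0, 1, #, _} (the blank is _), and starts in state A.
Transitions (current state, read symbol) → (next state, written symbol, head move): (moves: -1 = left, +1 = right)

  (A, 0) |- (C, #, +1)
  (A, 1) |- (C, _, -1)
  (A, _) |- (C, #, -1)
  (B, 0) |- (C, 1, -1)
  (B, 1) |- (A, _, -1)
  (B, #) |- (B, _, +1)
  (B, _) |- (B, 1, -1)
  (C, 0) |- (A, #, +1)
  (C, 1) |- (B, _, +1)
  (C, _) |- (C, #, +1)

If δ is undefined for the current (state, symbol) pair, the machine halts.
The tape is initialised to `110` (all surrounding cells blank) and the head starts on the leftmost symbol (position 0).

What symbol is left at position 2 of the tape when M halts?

_

A | _[1]10_   read 1 → write _, move -1, go to C
C | [_]_10_   read _ → write #, move +1, go to C
C | #[_]10_   read _ → write #, move +1, go to C
C | ##[1]0_   read 1 → write _, move +1, go to B
B | ##_[0]_   read 0 → write 1, move -1, go to C
C | ##[_]1_   read _ → write #, move +1, go to C
C | ###[1]_   read 1 → write _, move +1, go to B
B | ###_[_]   read _ → write 1, move -1, go to B
B | ###[_]1   read _ → write 1, move -1, go to B
B | ##[#]11   read # → write _, move +1, go to B
B | ##_[1]1   read 1 → write _, move -1, go to A
A | ##[_]_1   read _ → write #, move -1, go to C
C | #[#]#_1
Cell 2 holds _ when M halts.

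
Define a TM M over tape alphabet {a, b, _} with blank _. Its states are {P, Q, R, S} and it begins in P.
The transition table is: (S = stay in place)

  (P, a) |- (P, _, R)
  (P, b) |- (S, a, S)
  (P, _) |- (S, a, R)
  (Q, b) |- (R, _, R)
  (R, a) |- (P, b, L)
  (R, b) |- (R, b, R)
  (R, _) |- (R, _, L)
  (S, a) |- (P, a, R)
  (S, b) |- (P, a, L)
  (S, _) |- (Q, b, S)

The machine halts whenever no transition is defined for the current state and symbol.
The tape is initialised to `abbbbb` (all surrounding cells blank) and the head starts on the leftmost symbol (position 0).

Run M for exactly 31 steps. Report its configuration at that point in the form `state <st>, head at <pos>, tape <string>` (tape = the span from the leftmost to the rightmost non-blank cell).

state Q, head at 9, tape aaaa__aab

P | [a]bbbbb____   read a → write _, move R, go to P
P | _[b]bbbb____   read b → write a, move S, go to S
S | _[a]bbbb____   read a → write a, move R, go to P
P | _a[b]bbb____   read b → write a, move S, go to S
S | _a[a]bbb____   read a → write a, move R, go to P
P | _aa[b]bb____   read b → write a, move S, go to S
S | _aa[a]bb____   read a → write a, move R, go to P
P | _aaa[b]b____   read b → write a, move S, go to S
S | _aaa[a]b____   read a → write a, move R, go to P
P | _aaaa[b]____   read b → write a, move S, go to S
S | _aaaa[a]____   read a → write a, move R, go to P
P | _aaaaa[_]___   read _ → write a, move R, go to S
S | _aaaaaa[_]__   read _ → write b, move S, go to Q
Q | _aaaaaa[b]__   read b → write _, move R, go to R
R | _aaaaaa_[_]_   read _ → write _, move L, go to R
R | _aaaaaa[_]__   read _ → write _, move L, go to R
R | _aaaaa[a]___   read a → write b, move L, go to P
P | _aaaa[a]b___   read a → write _, move R, go to P
P | _aaaa_[b]___   read b → write a, move S, go to S
S | _aaaa_[a]___   read a → write a, move R, go to P
P | _aaaa_a[_]__   read _ → write a, move R, go to S
S | _aaaa_aa[_]_   read _ → write b, move S, go to Q
Q | _aaaa_aa[b]_   read b → write _, move R, go to R
R | _aaaa_aa_[_]   read _ → write _, move L, go to R
R | _aaaa_aa[_]_   read _ → write _, move L, go to R
R | _aaaa_a[a]__   read a → write b, move L, go to P
P | _aaaa_[a]b__   read a → write _, move R, go to P
P | _aaaa__[b]__   read b → write a, move S, go to S
S | _aaaa__[a]__   read a → write a, move R, go to P
P | _aaaa__a[_]_   read _ → write a, move R, go to S
S | _aaaa__aa[_]   read _ → write b, move S, go to Q
Q | _aaaa__aa[b]
After 31 steps: state Q, head at 9, tape aaaa__aab.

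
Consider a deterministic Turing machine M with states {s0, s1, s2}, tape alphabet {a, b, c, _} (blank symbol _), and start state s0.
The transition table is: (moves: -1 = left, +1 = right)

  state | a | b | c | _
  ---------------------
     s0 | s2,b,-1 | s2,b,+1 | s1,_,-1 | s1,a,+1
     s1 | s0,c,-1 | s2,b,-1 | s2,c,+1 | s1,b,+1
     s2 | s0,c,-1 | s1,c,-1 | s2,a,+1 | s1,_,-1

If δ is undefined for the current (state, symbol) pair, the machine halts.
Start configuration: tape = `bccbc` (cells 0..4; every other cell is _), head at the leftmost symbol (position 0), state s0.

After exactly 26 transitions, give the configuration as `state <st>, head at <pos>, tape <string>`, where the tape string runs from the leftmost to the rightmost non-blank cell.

s0 | _[b]ccbc_   read b → write b, move +1, go to s2
s2 | _b[c]cbc_   read c → write a, move +1, go to s2
s2 | _ba[c]bc_   read c → write a, move +1, go to s2
s2 | _baa[b]c_   read b → write c, move -1, go to s1
s1 | _ba[a]cc_   read a → write c, move -1, go to s0
s0 | _b[a]ccc_   read a → write b, move -1, go to s2
s2 | _[b]bccc_   read b → write c, move -1, go to s1
s1 | [_]cbccc_   read _ → write b, move +1, go to s1
s1 | b[c]bccc_   read c → write c, move +1, go to s2
s2 | bc[b]ccc_   read b → write c, move -1, go to s1
s1 | b[c]cccc_   read c → write c, move +1, go to s2
s2 | bc[c]ccc_   read c → write a, move +1, go to s2
s2 | bca[c]cc_   read c → write a, move +1, go to s2
s2 | bcaa[c]c_   read c → write a, move +1, go to s2
s2 | bcaaa[c]_   read c → write a, move +1, go to s2
s2 | bcaaaa[_]   read _ → write _, move -1, go to s1
s1 | bcaaa[a]_   read a → write c, move -1, go to s0
s0 | bcaa[a]c_   read a → write b, move -1, go to s2
s2 | bca[a]bc_   read a → write c, move -1, go to s0
s0 | bc[a]cbc_   read a → write b, move -1, go to s2
s2 | b[c]bcbc_   read c → write a, move +1, go to s2
s2 | ba[b]cbc_   read b → write c, move -1, go to s1
s1 | b[a]ccbc_   read a → write c, move -1, go to s0
s0 | [b]cccbc_   read b → write b, move +1, go to s2
s2 | b[c]ccbc_   read c → write a, move +1, go to s2
s2 | ba[c]cbc_   read c → write a, move +1, go to s2
s2 | baa[c]bc_
After 26 steps: state s2, head at 2, tape baacbc.

state s2, head at 2, tape baacbc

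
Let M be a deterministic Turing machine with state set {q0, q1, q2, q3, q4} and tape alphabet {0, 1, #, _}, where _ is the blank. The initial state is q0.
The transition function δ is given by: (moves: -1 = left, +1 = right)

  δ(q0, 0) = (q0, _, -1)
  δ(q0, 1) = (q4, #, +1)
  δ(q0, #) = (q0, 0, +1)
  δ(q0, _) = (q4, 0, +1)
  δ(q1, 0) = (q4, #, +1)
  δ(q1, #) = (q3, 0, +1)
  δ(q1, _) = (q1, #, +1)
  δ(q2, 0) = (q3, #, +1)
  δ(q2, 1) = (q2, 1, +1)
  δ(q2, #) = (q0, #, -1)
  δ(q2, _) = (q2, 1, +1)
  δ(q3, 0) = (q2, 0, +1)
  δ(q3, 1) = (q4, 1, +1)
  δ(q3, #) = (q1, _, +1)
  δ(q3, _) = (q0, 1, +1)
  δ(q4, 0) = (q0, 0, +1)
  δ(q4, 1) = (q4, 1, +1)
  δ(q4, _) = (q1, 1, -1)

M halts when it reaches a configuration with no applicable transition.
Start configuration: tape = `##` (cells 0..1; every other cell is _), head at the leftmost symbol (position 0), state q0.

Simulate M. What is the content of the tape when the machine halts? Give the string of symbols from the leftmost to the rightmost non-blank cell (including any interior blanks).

state=q0 head=0 tape=[#]#___   (q0,#)→(q0,0,+1)
state=q0 head=1 tape=0[#]___   (q0,#)→(q0,0,+1)
state=q0 head=2 tape=00[_]__   (q0,_)→(q4,0,+1)
state=q4 head=3 tape=000[_]_   (q4,_)→(q1,1,-1)
state=q1 head=2 tape=00[0]1_   (q1,0)→(q4,#,+1)
state=q4 head=3 tape=00#[1]_   (q4,1)→(q4,1,+1)
state=q4 head=4 tape=00#1[_]   (q4,_)→(q1,1,-1)
state=q1 head=3 tape=00#[1]1
The non-blank tape span at halt is 00#11.

00#11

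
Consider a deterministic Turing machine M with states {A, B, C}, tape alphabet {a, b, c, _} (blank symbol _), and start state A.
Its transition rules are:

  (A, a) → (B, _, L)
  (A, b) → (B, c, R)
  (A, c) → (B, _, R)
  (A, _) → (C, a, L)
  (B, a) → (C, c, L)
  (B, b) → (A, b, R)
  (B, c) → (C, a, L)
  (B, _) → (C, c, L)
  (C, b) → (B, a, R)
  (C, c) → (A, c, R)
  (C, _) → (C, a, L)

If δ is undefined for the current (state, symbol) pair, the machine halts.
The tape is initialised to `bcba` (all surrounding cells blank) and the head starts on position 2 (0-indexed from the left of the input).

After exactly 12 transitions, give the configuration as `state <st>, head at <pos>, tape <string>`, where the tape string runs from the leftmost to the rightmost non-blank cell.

state=A head=2 tape=bc[b]a_   (A,b)→(B,c,R)
state=B head=3 tape=bcc[a]_   (B,a)→(C,c,L)
state=C head=2 tape=bc[c]c_   (C,c)→(A,c,R)
state=A head=3 tape=bcc[c]_   (A,c)→(B,_,R)
state=B head=4 tape=bcc_[_]   (B,_)→(C,c,L)
state=C head=3 tape=bcc[_]c   (C,_)→(C,a,L)
state=C head=2 tape=bc[c]ac   (C,c)→(A,c,R)
state=A head=3 tape=bcc[a]c   (A,a)→(B,_,L)
state=B head=2 tape=bc[c]_c   (B,c)→(C,a,L)
state=C head=1 tape=b[c]a_c   (C,c)→(A,c,R)
state=A head=2 tape=bc[a]_c   (A,a)→(B,_,L)
state=B head=1 tape=b[c]__c   (B,c)→(C,a,L)
state=C head=0 tape=[b]a__c
After 12 steps: state C, head at 0, tape ba__c.

state C, head at 0, tape ba__c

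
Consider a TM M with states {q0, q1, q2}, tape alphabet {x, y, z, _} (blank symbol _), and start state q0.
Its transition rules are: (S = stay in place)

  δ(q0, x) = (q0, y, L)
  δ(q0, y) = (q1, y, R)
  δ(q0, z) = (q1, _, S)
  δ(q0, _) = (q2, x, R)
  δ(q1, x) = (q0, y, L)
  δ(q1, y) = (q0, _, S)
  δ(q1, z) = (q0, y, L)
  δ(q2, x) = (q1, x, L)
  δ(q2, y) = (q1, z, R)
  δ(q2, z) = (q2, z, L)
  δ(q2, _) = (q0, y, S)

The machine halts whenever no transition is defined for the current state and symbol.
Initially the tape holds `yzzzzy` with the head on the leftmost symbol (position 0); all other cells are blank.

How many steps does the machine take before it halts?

q0 | _[y]zzzzy   read y → write y, move R, go to q1
q1 | _y[z]zzzy   read z → write y, move L, go to q0
q0 | _[y]yzzzy   read y → write y, move R, go to q1
q1 | _y[y]zzzy   read y → write _, move S, go to q0
q0 | _y[_]zzzy   read _ → write x, move R, go to q2
q2 | _yx[z]zzy   read z → write z, move L, go to q2
q2 | _y[x]zzzy   read x → write x, move L, go to q1
q1 | _[y]xzzzy   read y → write _, move S, go to q0
q0 | _[_]xzzzy   read _ → write x, move R, go to q2
q2 | _x[x]zzzy   read x → write x, move L, go to q1
q1 | _[x]xzzzy   read x → write y, move L, go to q0
q0 | [_]yxzzzy   read _ → write x, move R, go to q2
q2 | x[y]xzzzy   read y → write z, move R, go to q1
q1 | xz[x]zzzy   read x → write y, move L, go to q0
q0 | x[z]yzzzy   read z → write _, move S, go to q1
q1 | x[_]yzzzy
M halts after 15 transitions.

15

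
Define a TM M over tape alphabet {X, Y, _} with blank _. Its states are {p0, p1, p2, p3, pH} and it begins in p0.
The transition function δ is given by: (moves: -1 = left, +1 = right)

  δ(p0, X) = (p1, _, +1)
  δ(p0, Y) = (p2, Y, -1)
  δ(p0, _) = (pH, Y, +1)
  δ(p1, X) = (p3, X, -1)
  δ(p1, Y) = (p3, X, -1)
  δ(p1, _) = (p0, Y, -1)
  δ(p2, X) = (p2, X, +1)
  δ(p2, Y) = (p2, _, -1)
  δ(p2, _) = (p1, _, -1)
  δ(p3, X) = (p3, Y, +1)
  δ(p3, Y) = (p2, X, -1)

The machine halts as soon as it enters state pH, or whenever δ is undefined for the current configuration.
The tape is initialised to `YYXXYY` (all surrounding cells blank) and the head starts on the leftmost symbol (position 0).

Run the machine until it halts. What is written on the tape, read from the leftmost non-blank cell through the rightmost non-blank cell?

YY_YYXXYY

p0 | ___[Y]YXXYY   read Y → write Y, move -1, go to p2
p2 | __[_]YYXXYY   read _ → write _, move -1, go to p1
p1 | _[_]_YYXXYY   read _ → write Y, move -1, go to p0
p0 | [_]Y_YYXXYY   read _ → write Y, move +1, go to pH
pH | Y[Y]_YYXXYY
The non-blank tape span at halt is YY_YYXXYY.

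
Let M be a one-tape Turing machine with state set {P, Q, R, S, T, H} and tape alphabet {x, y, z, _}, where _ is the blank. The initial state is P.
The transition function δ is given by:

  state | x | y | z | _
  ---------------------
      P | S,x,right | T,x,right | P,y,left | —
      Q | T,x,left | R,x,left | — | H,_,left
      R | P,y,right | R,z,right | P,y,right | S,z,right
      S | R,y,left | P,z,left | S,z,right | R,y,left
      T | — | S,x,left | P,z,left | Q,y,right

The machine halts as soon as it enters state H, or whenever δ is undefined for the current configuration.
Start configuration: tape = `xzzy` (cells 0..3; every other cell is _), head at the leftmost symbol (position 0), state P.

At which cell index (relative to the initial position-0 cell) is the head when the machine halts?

state=P head=0 tape=[x]zzy___   (P,x)→(S,x,right)
state=S head=1 tape=x[z]zy___   (S,z)→(S,z,right)
state=S head=2 tape=xz[z]y___   (S,z)→(S,z,right)
state=S head=3 tape=xzz[y]___   (S,y)→(P,z,left)
state=P head=2 tape=xz[z]z___   (P,z)→(P,y,left)
state=P head=1 tape=x[z]yz___   (P,z)→(P,y,left)
state=P head=0 tape=[x]yyz___   (P,x)→(S,x,right)
state=S head=1 tape=x[y]yz___   (S,y)→(P,z,left)
state=P head=0 tape=[x]zyz___   (P,x)→(S,x,right)
state=S head=1 tape=x[z]yz___   (S,z)→(S,z,right)
state=S head=2 tape=xz[y]z___   (S,y)→(P,z,left)
state=P head=1 tape=x[z]zz___   (P,z)→(P,y,left)
state=P head=0 tape=[x]yzz___   (P,x)→(S,x,right)
state=S head=1 tape=x[y]zz___   (S,y)→(P,z,left)
state=P head=0 tape=[x]zzz___   (P,x)→(S,x,right)
state=S head=1 tape=x[z]zz___   (S,z)→(S,z,right)
state=S head=2 tape=xz[z]z___   (S,z)→(S,z,right)
state=S head=3 tape=xzz[z]___   (S,z)→(S,z,right)
state=S head=4 tape=xzzz[_]__   (S,_)→(R,y,left)
state=R head=3 tape=xzz[z]y__   (R,z)→(P,y,right)
state=P head=4 tape=xzzy[y]__   (P,y)→(T,x,right)
state=T head=5 tape=xzzyx[_]_   (T,_)→(Q,y,right)
state=Q head=6 tape=xzzyxy[_]   (Q,_)→(H,_,left)
state=H head=5 tape=xzzyx[y]_
At halt the head is at cell 5.

5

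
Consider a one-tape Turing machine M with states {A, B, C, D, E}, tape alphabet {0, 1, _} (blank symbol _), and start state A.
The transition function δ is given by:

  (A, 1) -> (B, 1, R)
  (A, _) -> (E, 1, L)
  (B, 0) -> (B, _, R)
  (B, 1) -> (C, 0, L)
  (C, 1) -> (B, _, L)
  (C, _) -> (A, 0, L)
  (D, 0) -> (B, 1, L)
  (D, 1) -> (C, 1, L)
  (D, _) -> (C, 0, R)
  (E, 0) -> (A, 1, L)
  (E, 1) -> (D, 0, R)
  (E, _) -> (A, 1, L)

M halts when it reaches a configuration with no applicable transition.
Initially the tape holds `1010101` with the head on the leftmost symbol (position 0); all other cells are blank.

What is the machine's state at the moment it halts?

state=A head=0 tape=_[1]010101   (A,1)→(B,1,R)
state=B head=1 tape=_1[0]10101   (B,0)→(B,_,R)
state=B head=2 tape=_1_[1]0101   (B,1)→(C,0,L)
state=C head=1 tape=_1[_]00101   (C,_)→(A,0,L)
state=A head=0 tape=_[1]000101   (A,1)→(B,1,R)
state=B head=1 tape=_1[0]00101   (B,0)→(B,_,R)
state=B head=2 tape=_1_[0]0101   (B,0)→(B,_,R)
state=B head=3 tape=_1__[0]101   (B,0)→(B,_,R)
state=B head=4 tape=_1___[1]01   (B,1)→(C,0,L)
state=C head=3 tape=_1__[_]001   (C,_)→(A,0,L)
state=A head=2 tape=_1_[_]0001   (A,_)→(E,1,L)
state=E head=1 tape=_1[_]10001   (E,_)→(A,1,L)
state=A head=0 tape=_[1]110001   (A,1)→(B,1,R)
state=B head=1 tape=_1[1]10001   (B,1)→(C,0,L)
state=C head=0 tape=_[1]010001   (C,1)→(B,_,L)
state=B head=-1 tape=[_]_010001
No transition is defined for (B, _); M halts in state B.

B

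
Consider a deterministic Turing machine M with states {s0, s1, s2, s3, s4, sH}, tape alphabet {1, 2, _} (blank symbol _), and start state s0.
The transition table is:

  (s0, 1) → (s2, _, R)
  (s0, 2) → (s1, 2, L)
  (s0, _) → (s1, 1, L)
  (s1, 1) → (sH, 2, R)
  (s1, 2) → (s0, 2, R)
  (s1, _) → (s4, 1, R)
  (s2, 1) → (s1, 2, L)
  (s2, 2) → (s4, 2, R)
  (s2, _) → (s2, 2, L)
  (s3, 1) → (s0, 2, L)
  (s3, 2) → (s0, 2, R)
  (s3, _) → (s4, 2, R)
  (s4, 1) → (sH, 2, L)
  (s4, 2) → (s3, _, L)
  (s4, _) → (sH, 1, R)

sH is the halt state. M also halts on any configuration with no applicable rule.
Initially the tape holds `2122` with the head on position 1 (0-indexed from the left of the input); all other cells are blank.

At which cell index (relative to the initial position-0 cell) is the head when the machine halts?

s0 | 2[1]22___   read 1 → write _, move R, go to s2
s2 | 2_[2]2___   read 2 → write 2, move R, go to s4
s4 | 2_2[2]___   read 2 → write _, move L, go to s3
s3 | 2_[2]____   read 2 → write 2, move R, go to s0
s0 | 2_2[_]___   read _ → write 1, move L, go to s1
s1 | 2_[2]1___   read 2 → write 2, move R, go to s0
s0 | 2_2[1]___   read 1 → write _, move R, go to s2
s2 | 2_2_[_]__   read _ → write 2, move L, go to s2
s2 | 2_2[_]2__   read _ → write 2, move L, go to s2
s2 | 2_[2]22__   read 2 → write 2, move R, go to s4
s4 | 2_2[2]2__   read 2 → write _, move L, go to s3
s3 | 2_[2]_2__   read 2 → write 2, move R, go to s0
s0 | 2_2[_]2__   read _ → write 1, move L, go to s1
s1 | 2_[2]12__   read 2 → write 2, move R, go to s0
s0 | 2_2[1]2__   read 1 → write _, move R, go to s2
s2 | 2_2_[2]__   read 2 → write 2, move R, go to s4
s4 | 2_2_2[_]_   read _ → write 1, move R, go to sH
sH | 2_2_21[_]
At halt the head is at cell 6.

6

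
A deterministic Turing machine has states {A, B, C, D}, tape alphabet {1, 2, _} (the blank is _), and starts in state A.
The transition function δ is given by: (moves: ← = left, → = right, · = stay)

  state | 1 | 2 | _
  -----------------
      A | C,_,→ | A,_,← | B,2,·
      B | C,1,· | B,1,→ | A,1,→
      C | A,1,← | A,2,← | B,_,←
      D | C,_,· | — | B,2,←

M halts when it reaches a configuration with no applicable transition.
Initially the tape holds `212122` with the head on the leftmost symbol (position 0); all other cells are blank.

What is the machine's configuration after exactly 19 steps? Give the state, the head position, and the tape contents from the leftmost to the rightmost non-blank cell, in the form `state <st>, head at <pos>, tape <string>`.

state A, head at 2, tape 111_122

A | _[2]12122   read 2 → write _, move ←, go to A
A | [_]_12122   read _ → write 2, move ·, go to B
B | [2]_12122   read 2 → write 1, move →, go to B
B | 1[_]12122   read _ → write 1, move →, go to A
A | 11[1]2122   read 1 → write _, move →, go to C
C | 11_[2]122   read 2 → write 2, move ←, go to A
A | 11[_]2122   read _ → write 2, move ·, go to B
B | 11[2]2122   read 2 → write 1, move →, go to B
B | 111[2]122   read 2 → write 1, move →, go to B
B | 1111[1]22   read 1 → write 1, move ·, go to C
C | 1111[1]22   read 1 → write 1, move ←, go to A
A | 111[1]122   read 1 → write _, move →, go to C
C | 111_[1]22   read 1 → write 1, move ←, go to A
A | 111[_]122   read _ → write 2, move ·, go to B
B | 111[2]122   read 2 → write 1, move →, go to B
B | 1111[1]22   read 1 → write 1, move ·, go to C
C | 1111[1]22   read 1 → write 1, move ←, go to A
A | 111[1]122   read 1 → write _, move →, go to C
C | 111_[1]22   read 1 → write 1, move ←, go to A
A | 111[_]122
After 19 steps: state A, head at 2, tape 111_122.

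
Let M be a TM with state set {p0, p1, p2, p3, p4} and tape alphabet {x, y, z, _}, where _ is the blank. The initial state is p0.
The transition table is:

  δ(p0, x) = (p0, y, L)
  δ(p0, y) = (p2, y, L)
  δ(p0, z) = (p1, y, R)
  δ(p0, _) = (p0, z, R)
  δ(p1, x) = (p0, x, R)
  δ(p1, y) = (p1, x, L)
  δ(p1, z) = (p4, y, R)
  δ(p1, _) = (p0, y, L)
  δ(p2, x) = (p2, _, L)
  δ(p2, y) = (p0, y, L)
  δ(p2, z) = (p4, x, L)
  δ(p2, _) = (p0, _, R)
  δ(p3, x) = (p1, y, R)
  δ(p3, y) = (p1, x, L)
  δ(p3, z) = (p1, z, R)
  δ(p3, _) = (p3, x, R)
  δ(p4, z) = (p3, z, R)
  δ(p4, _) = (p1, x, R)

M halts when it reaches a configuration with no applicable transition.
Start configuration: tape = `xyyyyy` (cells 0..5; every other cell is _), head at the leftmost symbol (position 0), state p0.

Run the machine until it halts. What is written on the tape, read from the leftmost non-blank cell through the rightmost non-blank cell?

yxxyyyyy

state=p0 head=0 tape=___[x]yyyyy   (p0,x)→(p0,y,L)
state=p0 head=-1 tape=__[_]yyyyyy   (p0,_)→(p0,z,R)
state=p0 head=0 tape=__z[y]yyyyy   (p0,y)→(p2,y,L)
state=p2 head=-1 tape=__[z]yyyyyy   (p2,z)→(p4,x,L)
state=p4 head=-2 tape=_[_]xyyyyyy   (p4,_)→(p1,x,R)
state=p1 head=-1 tape=_x[x]yyyyyy   (p1,x)→(p0,x,R)
state=p0 head=0 tape=_xx[y]yyyyy   (p0,y)→(p2,y,L)
state=p2 head=-1 tape=_x[x]yyyyyy   (p2,x)→(p2,_,L)
state=p2 head=-2 tape=_[x]_yyyyyy   (p2,x)→(p2,_,L)
state=p2 head=-3 tape=[_]__yyyyyy   (p2,_)→(p0,_,R)
state=p0 head=-2 tape=_[_]_yyyyyy   (p0,_)→(p0,z,R)
state=p0 head=-1 tape=_z[_]yyyyyy   (p0,_)→(p0,z,R)
state=p0 head=0 tape=_zz[y]yyyyy   (p0,y)→(p2,y,L)
state=p2 head=-1 tape=_z[z]yyyyyy   (p2,z)→(p4,x,L)
state=p4 head=-2 tape=_[z]xyyyyyy   (p4,z)→(p3,z,R)
state=p3 head=-1 tape=_z[x]yyyyyy   (p3,x)→(p1,y,R)
state=p1 head=0 tape=_zy[y]yyyyy   (p1,y)→(p1,x,L)
state=p1 head=-1 tape=_z[y]xyyyyy   (p1,y)→(p1,x,L)
state=p1 head=-2 tape=_[z]xxyyyyy   (p1,z)→(p4,y,R)
state=p4 head=-1 tape=_y[x]xyyyyy
The non-blank tape span at halt is yxxyyyyy.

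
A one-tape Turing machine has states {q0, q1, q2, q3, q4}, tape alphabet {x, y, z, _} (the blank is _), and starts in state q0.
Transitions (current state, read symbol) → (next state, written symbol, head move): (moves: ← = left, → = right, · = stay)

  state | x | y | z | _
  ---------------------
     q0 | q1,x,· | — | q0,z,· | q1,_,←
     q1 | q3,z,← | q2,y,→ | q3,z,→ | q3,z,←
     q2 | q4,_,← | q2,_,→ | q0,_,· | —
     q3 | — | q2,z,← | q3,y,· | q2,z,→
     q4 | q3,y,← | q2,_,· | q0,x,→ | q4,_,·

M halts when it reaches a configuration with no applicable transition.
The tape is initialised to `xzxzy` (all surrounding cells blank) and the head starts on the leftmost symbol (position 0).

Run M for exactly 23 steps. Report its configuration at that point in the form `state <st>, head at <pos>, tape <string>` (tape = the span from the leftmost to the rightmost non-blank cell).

state=q0 head=0 tape=___[x]zxzy   (q0,x)→(q1,x,·)
state=q1 head=0 tape=___[x]zxzy   (q1,x)→(q3,z,←)
state=q3 head=-1 tape=__[_]zzxzy   (q3,_)→(q2,z,→)
state=q2 head=0 tape=__z[z]zxzy   (q2,z)→(q0,_,·)
state=q0 head=0 tape=__z[_]zxzy   (q0,_)→(q1,_,←)
state=q1 head=-1 tape=__[z]_zxzy   (q1,z)→(q3,z,→)
state=q3 head=0 tape=__z[_]zxzy   (q3,_)→(q2,z,→)
state=q2 head=1 tape=__zz[z]xzy   (q2,z)→(q0,_,·)
state=q0 head=1 tape=__zz[_]xzy   (q0,_)→(q1,_,←)
state=q1 head=0 tape=__z[z]_xzy   (q1,z)→(q3,z,→)
state=q3 head=1 tape=__zz[_]xzy   (q3,_)→(q2,z,→)
state=q2 head=2 tape=__zzz[x]zy   (q2,x)→(q4,_,←)
state=q4 head=1 tape=__zz[z]_zy   (q4,z)→(q0,x,→)
state=q0 head=2 tape=__zzx[_]zy   (q0,_)→(q1,_,←)
state=q1 head=1 tape=__zz[x]_zy   (q1,x)→(q3,z,←)
state=q3 head=0 tape=__z[z]z_zy   (q3,z)→(q3,y,·)
state=q3 head=0 tape=__z[y]z_zy   (q3,y)→(q2,z,←)
state=q2 head=-1 tape=__[z]zz_zy   (q2,z)→(q0,_,·)
state=q0 head=-1 tape=__[_]zz_zy   (q0,_)→(q1,_,←)
state=q1 head=-2 tape=_[_]_zz_zy   (q1,_)→(q3,z,←)
state=q3 head=-3 tape=[_]z_zz_zy   (q3,_)→(q2,z,→)
state=q2 head=-2 tape=z[z]_zz_zy   (q2,z)→(q0,_,·)
state=q0 head=-2 tape=z[_]_zz_zy   (q0,_)→(q1,_,←)
state=q1 head=-3 tape=[z]__zz_zy
After 23 steps: state q1, head at -3, tape z__zz_zy.

state q1, head at -3, tape z__zz_zy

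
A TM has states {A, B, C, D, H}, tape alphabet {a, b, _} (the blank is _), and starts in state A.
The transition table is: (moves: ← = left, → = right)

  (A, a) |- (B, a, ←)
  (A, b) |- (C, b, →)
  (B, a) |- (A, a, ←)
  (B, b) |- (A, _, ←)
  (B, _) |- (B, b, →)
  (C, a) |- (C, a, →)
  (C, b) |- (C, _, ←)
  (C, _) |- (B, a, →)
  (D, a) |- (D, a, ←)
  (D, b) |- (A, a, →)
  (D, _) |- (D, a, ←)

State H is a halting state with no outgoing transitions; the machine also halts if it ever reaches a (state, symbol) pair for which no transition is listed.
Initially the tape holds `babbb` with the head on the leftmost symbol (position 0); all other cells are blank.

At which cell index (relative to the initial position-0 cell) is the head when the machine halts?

-1

state=A head=0 tape=_[b]abbb   (A,b)→(C,b,→)
state=C head=1 tape=_b[a]bbb   (C,a)→(C,a,→)
state=C head=2 tape=_ba[b]bb   (C,b)→(C,_,←)
state=C head=1 tape=_b[a]_bb   (C,a)→(C,a,→)
state=C head=2 tape=_ba[_]bb   (C,_)→(B,a,→)
state=B head=3 tape=_baa[b]b   (B,b)→(A,_,←)
state=A head=2 tape=_ba[a]_b   (A,a)→(B,a,←)
state=B head=1 tape=_b[a]a_b   (B,a)→(A,a,←)
state=A head=0 tape=_[b]aa_b   (A,b)→(C,b,→)
state=C head=1 tape=_b[a]a_b   (C,a)→(C,a,→)
state=C head=2 tape=_ba[a]_b   (C,a)→(C,a,→)
state=C head=3 tape=_baa[_]b   (C,_)→(B,a,→)
state=B head=4 tape=_baaa[b]   (B,b)→(A,_,←)
state=A head=3 tape=_baa[a]_   (A,a)→(B,a,←)
state=B head=2 tape=_ba[a]a_   (B,a)→(A,a,←)
state=A head=1 tape=_b[a]aa_   (A,a)→(B,a,←)
state=B head=0 tape=_[b]aaa_   (B,b)→(A,_,←)
state=A head=-1 tape=[_]_aaa_
At halt the head is at cell -1.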